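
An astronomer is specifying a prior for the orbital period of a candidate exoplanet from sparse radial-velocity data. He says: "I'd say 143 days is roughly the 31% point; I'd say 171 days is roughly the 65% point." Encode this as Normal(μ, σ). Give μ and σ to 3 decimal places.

For Normal(μ,σ), the p-quantile is μ + z_p·σ. Here z_{0.31} = -0.4959, z_{0.65} = 0.3853.
So 143 = μ − 0.4959σ and 171 = μ + 0.3853σ.
Subtracting: σ = (171 − 143)/(0.3853 − (-0.4959)) = 31.776.
Then μ = 143 − (-0.4959)·31.776 = 158.756.

μ = 158.756, σ = 31.776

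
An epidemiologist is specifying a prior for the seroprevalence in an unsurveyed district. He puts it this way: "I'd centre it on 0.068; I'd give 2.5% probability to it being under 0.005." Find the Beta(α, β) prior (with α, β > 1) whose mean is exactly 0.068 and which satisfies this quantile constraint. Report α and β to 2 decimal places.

With mean 0.068 fixed, write α = 0.068s, β = 0.932s where s = α+β.
Need P(θ < 0.005) = 0.025 under Beta(0.068s, 0.932s). Normal approximation: (q−m)/√(m(1−m)/s) ≈ z_{0.025} = -1.96, so s ≈ 0.068·0.932·(-1.96)²/(0.005−0.068)² = 61.3.
At s = 61.3: P(θ<0.005) ≈ 0.000. Adjusting to match 0.025 gives s ≈ 21.70.
So α = 0.068·21.70 ≈ 1.48, β = 0.932·21.70 ≈ 20.22.

α ≈ 1.48, β ≈ 20.22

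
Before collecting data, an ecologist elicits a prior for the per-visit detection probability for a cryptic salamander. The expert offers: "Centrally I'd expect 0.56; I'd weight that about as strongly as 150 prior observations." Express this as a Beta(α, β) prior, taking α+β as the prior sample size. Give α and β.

Under the effective-sample-size interpretation, Beta(α, β) has prior mean α/(α+β) and prior sample size α+β.
So α+β = 150 and α/(α+β) = 0.56, giving α = 0.56·150 = 84 and β = 150 − 84 = 66.

α = 84, β = 66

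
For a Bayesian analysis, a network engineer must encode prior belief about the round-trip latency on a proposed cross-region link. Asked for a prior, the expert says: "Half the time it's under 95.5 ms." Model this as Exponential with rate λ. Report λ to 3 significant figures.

Exponential median = ln 2 / λ, so λ = ln 2 / 95.5 = 0.00726.

λ ≈ 0.00726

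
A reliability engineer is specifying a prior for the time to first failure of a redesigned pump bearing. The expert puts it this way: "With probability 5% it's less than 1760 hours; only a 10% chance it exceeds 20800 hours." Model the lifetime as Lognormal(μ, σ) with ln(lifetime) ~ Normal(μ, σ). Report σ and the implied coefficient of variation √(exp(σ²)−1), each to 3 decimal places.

σ ≈ 0.844, CV ≈ 1.019

If T ~ Lognormal(μ,σ) then ln T ~ Normal(μ,σ), so the p-quantile of ln T is μ + z_p·σ.
ln(1760) = 7.473 and ln(20800) = 9.943; z_{0.05} = -1.645, z_{0.9} = 1.282.
σ = (9.943 − 7.473)/(1.282 − (-1.645)) = 0.844.
μ = 7.473 − (-1.645)·0.844 = 8.861.
CV = √(exp(σ²)−1) = √(exp(0.7122)−1) = 1.019.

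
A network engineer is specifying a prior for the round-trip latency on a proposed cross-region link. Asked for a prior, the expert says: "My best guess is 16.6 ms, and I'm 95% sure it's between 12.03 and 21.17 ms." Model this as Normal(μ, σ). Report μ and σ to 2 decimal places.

A symmetric 95% interval runs μ ± z·σ with z = 1.96.
Half-width = 4.57, so σ = 4.57/1.96 = 2.33.
μ is the stated best guess, 16.60.

μ = 16.60, σ = 2.33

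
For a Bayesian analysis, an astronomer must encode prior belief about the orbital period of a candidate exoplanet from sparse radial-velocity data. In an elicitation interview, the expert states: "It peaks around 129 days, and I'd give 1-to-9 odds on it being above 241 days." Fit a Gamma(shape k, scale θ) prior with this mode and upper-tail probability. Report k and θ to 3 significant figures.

k ≈ 5.89, θ ≈ 26.4

Gamma(k,θ) with k>1 has mode (k−1)θ, so θ = 129/(k−1).
Need P(X < 241) = 0.9 with θ tied to k this way. Start at k = 2, θ = 129: P(X<241) ≈ 0.557.
Too low — raise k to concentrate. Iterating converges to k ≈ 5.89.
Then θ = 129/(5.89−1) ≈ 26.4.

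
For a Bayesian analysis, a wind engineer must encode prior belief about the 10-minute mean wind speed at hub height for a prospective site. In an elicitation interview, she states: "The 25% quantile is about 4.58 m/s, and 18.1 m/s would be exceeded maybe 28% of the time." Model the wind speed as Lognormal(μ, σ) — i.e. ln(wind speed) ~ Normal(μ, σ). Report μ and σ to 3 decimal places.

μ ≈ 2.259, σ ≈ 1.093

If T ~ Lognormal(μ,σ) then ln T ~ Normal(μ,σ), so the p-quantile of ln T is μ + z_p·σ.
ln(4.58) = 1.522 and ln(18.1) = 2.896; z_{0.25} = -0.6745, z_{0.72} = 0.5828.
σ = (2.896 − 1.522)/(0.5828 − (-0.6745)) = 1.093.
μ = 1.522 − (-0.6745)·1.093 = 2.259.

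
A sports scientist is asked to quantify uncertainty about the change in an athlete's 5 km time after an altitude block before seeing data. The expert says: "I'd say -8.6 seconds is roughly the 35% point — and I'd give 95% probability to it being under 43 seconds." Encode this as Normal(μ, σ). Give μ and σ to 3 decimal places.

μ = 1.194, σ = 25.417

For Normal(μ,σ), the p-quantile is μ + z_p·σ. Here z_{0.35} = -0.3853, z_{0.95} = 1.645.
So -8.6 = μ − 0.3853σ and 43 = μ + 1.645σ.
Subtracting: σ = (43 − -8.6)/(1.645 − (-0.3853)) = 25.417.
Then μ = -8.6 − (-0.3853)·25.417 = 1.194.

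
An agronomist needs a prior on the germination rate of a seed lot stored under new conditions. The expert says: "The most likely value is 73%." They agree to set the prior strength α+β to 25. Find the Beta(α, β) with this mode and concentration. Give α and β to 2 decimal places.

α = 17.79, β = 7.21

For α,β > 1 the Beta mode is (α−1)/(α+β−2). With α+β = 25, the mode is (α−1)/23.
Set (α−1)/23 = 0.73 → α = 1 + 0.73·23 = 17.79.
β = 25 − α = 7.21.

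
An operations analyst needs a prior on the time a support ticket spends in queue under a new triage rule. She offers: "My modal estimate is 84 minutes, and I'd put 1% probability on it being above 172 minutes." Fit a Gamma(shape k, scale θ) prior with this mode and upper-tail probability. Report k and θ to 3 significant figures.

Gamma(k,θ) with k>1 has mode (k−1)θ, so θ = 84/(k−1).
Need P(X < 172) = 0.99 with θ tied to k this way. Start at k = 2, θ = 84: P(X<172) ≈ 0.607.
Too low — raise k to concentrate. Iterating converges to k ≈ 10.5.
Then θ = 84/(10.5−1) ≈ 8.82.

k ≈ 10.5, θ ≈ 8.82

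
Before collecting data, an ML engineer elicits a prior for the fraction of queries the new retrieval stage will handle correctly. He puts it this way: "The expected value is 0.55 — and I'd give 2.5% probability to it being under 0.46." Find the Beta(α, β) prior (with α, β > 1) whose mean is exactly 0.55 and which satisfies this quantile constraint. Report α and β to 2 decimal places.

With mean 0.55 fixed, write α = 0.55s, β = 0.45s where s = α+β.
Need P(θ < 0.46) = 0.025 under Beta(0.55s, 0.45s). Normal approximation: (q−m)/√(m(1−m)/s) ≈ z_{0.025} = -1.96, so s ≈ 0.55·0.45·(-1.96)²/(0.46−0.55)² = 117.4.
At s = 117.4: P(θ<0.46) ≈ 0.025. Adjusting to match 0.025 gives s ≈ 118.06.
So α = 0.55·118.06 ≈ 64.93, β = 0.45·118.06 ≈ 53.13.

α ≈ 64.93, β ≈ 53.13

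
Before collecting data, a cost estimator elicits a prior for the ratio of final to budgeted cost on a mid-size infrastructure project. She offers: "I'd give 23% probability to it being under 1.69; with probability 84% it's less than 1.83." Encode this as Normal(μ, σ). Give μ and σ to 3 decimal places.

For Normal(μ,σ), the p-quantile is μ + z_p·σ. Here z_{0.23} = -0.7388, z_{0.84} = 0.9945.
So 1.69 = μ − 0.7388σ and 1.83 = μ + 0.9945σ.
Subtracting: σ = (1.83 − 1.69)/(0.9945 − (-0.7388)) = 0.081.
Then μ = 1.69 − (-0.7388)·0.081 = 1.750.

μ = 1.750, σ = 0.081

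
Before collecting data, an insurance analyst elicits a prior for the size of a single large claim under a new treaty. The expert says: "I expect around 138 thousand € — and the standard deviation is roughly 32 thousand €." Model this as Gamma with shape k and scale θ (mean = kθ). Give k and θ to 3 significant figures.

For Gamma(k, scale θ): mean = kθ, variance = kθ², so CV = 1/√k.
CV = SD/mean = 32/138 = 0.2319, hence k = 1/CV² = 18.6.
Then θ = mean/k = 138/18.6 = 7.42.

k ≈ 18.6, θ ≈ 7.42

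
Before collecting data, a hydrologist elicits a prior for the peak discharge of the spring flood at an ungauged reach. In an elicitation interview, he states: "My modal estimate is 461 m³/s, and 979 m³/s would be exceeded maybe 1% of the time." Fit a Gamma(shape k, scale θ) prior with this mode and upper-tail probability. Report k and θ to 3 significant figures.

Gamma(k,θ) with k>1 has mode (k−1)θ, so θ = 461/(k−1).
Need P(X < 979) = 0.99 with θ tied to k this way. Start at k = 2, θ = 461: P(X<979) ≈ 0.626.
Too low — raise k to concentrate. Iterating converges to k ≈ 9.56.
Then θ = 461/(9.56−1) ≈ 53.9.

k ≈ 9.56, θ ≈ 53.9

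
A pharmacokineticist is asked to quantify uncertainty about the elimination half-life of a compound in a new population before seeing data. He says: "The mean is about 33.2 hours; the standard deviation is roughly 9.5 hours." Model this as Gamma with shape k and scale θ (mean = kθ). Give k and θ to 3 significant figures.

k ≈ 12.2, θ ≈ 2.72

For Gamma(k, scale θ): mean = kθ, variance = kθ², so CV = 1/√k.
CV = SD/mean = 9.5/33.2 = 0.2861, hence k = 1/CV² = 12.2.
Then θ = mean/k = 33.2/12.2 = 2.72.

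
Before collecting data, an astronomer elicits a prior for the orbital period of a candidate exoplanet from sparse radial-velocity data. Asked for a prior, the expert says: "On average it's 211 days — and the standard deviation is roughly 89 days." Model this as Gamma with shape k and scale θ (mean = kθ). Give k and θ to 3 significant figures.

k ≈ 5.62, θ ≈ 37.5

For Gamma(k, scale θ): mean = kθ, variance = kθ², so CV = 1/√k.
CV = SD/mean = 89/211 = 0.4218, hence k = 1/CV² = 5.62.
Then θ = mean/k = 211/5.62 = 37.5.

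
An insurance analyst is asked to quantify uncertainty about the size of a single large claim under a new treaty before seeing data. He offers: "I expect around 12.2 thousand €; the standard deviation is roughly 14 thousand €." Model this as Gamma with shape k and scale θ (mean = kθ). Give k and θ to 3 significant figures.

For Gamma(k, scale θ): mean = kθ, variance = kθ², so CV = 1/√k.
CV = SD/mean = 14/12.2 = 1.148, hence k = 1/CV² = 0.759.
Then θ = mean/k = 12.2/0.759 = 16.1.

k ≈ 0.759, θ ≈ 16.1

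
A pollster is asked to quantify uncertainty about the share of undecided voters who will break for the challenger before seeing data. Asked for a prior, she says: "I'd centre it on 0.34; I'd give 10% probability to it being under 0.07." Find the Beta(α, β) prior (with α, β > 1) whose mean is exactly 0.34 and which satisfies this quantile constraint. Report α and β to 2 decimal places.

With mean 0.34 fixed, write α = 0.34s, β = 0.66s where s = α+β.
Need P(θ < 0.07) = 0.1 under Beta(0.34s, 0.66s). Normal approximation: (q−m)/√(m(1−m)/s) ≈ z_{0.1} = -1.28, so s ≈ 0.34·0.66·(-1.28)²/(0.07−0.34)² = 5.1.
At s = 5.1: P(θ<0.07) ≈ 0.056. Adjusting to match 0.1 gives s ≈ 3.59.
So α = 0.34·3.59 ≈ 1.22, β = 0.66·3.59 ≈ 2.37.

α ≈ 1.22, β ≈ 2.37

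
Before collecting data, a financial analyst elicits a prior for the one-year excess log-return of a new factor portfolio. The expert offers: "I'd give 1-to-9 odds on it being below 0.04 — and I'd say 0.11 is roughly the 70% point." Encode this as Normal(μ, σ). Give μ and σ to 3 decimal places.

The p-quantile of Normal(μ,σ) is μ + z_p·σ, with z_{0.1} = -1.282 and z_{0.7} = 0.5244.
Eliminate σ: μ = (z₂·x₁ − z₁·x₂)/(z₂ − z₁) = (0.5244·0.04 − (-1.282)·0.11)/1.806 = 0.090.
Then σ = (x₂ − x₁)/(z₂ − z₁) = (0.11 − 0.04)/1.806 = 0.039.

μ = 0.090, σ = 0.039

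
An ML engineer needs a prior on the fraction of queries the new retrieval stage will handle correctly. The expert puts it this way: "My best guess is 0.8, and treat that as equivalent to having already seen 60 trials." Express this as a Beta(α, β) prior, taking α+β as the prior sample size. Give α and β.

Under the effective-sample-size interpretation, Beta(α, β) has prior mean α/(α+β) and prior sample size α+β.
So α+β = 60 and α/(α+β) = 0.8, giving α = 0.8·60 = 48 and β = 60 − 48 = 12.

α = 48, β = 12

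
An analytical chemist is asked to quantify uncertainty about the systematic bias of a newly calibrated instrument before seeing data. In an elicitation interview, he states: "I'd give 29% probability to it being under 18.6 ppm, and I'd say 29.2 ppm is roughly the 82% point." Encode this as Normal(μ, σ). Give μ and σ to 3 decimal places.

μ = 22.594, σ = 7.217

For Normal(μ,σ), the p-quantile is μ + z_p·σ. Here z_{0.29} = -0.5534, z_{0.82} = 0.9154.
So 18.6 = μ − 0.5534σ and 29.2 = μ + 0.9154σ.
Subtracting: σ = (29.2 − 18.6)/(0.9154 − (-0.5534)) = 7.217.
Then μ = 18.6 − (-0.5534)·7.217 = 22.594.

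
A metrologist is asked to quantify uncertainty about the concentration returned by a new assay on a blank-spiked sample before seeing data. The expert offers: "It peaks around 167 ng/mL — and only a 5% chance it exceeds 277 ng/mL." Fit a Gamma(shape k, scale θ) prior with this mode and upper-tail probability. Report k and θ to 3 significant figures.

Gamma(k,θ) with k>1 has mode (k−1)θ, so θ = 167/(k−1).
Need P(X < 277) = 0.95 with θ tied to k this way. Start at k = 2, θ = 167: P(X<277) ≈ 0.494.
Too low — raise k to concentrate. Iterating converges to k ≈ 11.9.
Then θ = 167/(11.9−1) ≈ 15.3.

k ≈ 11.9, θ ≈ 15.3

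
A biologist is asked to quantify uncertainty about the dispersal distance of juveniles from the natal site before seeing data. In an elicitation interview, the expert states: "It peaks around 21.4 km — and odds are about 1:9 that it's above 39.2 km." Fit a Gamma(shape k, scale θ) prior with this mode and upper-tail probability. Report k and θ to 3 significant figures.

Gamma(k,θ) with k>1 has mode (k−1)θ, so θ = 21.4/(k−1).
Need P(X < 39.2) = 0.9 with θ tied to k this way. Start at k = 2, θ = 21.4: P(X<39.2) ≈ 0.547.
Too low — raise k to concentrate. Iterating converges to k ≈ 6.2.
Then θ = 21.4/(6.2−1) ≈ 4.11.

k ≈ 6.2, θ ≈ 4.11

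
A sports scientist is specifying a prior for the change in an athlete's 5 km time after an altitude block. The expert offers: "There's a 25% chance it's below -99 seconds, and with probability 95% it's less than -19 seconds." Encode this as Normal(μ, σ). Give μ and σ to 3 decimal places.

For Normal(μ,σ), the p-quantile is μ + z_p·σ. Here z_{0.25} = -0.6745, z_{0.95} = 1.645.
So -99 = μ − 0.6745σ and -19 = μ + 1.645σ.
Subtracting: σ = (-19 − -99)/(1.645 − (-0.6745)) = 34.493.
Then μ = -99 − (-0.6745)·34.493 = -75.735.

μ = -75.735, σ = 34.493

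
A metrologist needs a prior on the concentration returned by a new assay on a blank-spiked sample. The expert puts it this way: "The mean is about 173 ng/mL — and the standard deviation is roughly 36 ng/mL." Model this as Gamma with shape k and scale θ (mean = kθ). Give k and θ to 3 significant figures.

k ≈ 23.1, θ ≈ 7.49

For Gamma(k, scale θ): mean = kθ, variance = kθ², so CV = 1/√k.
CV = SD/mean = 36/173 = 0.2081, hence k = 1/CV² = 23.1.
Then θ = mean/k = 173/23.1 = 7.49.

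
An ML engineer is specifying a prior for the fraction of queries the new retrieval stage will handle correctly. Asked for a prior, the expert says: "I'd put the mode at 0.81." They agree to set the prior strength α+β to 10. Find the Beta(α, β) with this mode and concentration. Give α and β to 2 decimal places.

α = 7.48, β = 2.52

For α,β > 1 the Beta mode is (α−1)/(α+β−2). With α+β = 10, the mode is (α−1)/8.
Set (α−1)/8 = 0.81 → α = 1 + 0.81·8 = 7.48.
β = 10 − α = 2.52.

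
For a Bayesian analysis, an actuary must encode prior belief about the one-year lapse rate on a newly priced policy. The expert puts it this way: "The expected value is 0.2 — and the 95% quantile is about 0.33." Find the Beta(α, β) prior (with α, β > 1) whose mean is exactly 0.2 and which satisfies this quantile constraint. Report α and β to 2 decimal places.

With mean 0.2 fixed, write α = 0.2s, β = 0.8s where s = α+β.
Need P(θ < 0.33) = 0.95 under Beta(0.2s, 0.8s). Normal approximation: (q−m)/√(m(1−m)/s) ≈ z_{0.95} = 1.64, so s ≈ 0.2·0.8·(1.64)²/(0.33−0.2)² = 25.6.
At s = 25.6: P(θ<0.33) ≈ 0.939. Adjusting to match 0.95 gives s ≈ 29.51.
So α = 0.2·29.51 ≈ 5.90, β = 0.8·29.51 ≈ 23.60.

α ≈ 5.90, β ≈ 23.60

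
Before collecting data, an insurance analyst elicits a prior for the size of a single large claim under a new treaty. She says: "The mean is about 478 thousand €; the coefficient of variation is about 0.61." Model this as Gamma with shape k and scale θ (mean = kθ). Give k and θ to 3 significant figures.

For Gamma(k, scale θ): mean = kθ, variance = kθ², so CV = 1/√k.
CV = 0.61, hence k = 1/CV² = 2.69.
Then θ = mean/k = 478/2.69 = 178.

k ≈ 2.69, θ ≈ 178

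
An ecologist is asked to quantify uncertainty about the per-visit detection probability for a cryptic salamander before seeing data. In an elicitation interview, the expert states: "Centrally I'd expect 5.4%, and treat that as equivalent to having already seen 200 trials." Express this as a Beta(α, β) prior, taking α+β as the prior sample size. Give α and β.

α = 10.8, β = 189.2

Under the effective-sample-size interpretation, Beta(α, β) has prior mean α/(α+β) and prior sample size α+β.
So α+β = 200 and α/(α+β) = 0.054, giving α = 0.054·200 = 10.8 and β = 200 − 10.8 = 189.2.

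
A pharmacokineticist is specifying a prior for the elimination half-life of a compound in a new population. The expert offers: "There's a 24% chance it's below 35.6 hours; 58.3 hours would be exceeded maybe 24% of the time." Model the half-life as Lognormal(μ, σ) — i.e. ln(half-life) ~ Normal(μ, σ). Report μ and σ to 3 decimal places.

μ ≈ 3.819, σ ≈ 0.349

If T ~ Lognormal(μ,σ) then ln T ~ Normal(μ,σ), so the p-quantile of ln T is μ + z_p·σ.
ln(35.6) = 3.572 and ln(58.3) = 4.066; z_{0.24} = -0.7063, z_{0.76} = 0.7063.
σ = (4.066 − 3.572)/(0.7063 − (-0.7063)) = 0.349.
μ = 3.572 − (-0.7063)·0.349 = 3.819.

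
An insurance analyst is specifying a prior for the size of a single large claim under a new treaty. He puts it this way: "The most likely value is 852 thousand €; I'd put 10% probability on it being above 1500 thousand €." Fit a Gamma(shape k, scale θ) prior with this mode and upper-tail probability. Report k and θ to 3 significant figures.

Gamma(k,θ) with k>1 has mode (k−1)θ, so θ = 852/(k−1).
Need P(X < 1500) = 0.9 with θ tied to k this way. Start at k = 2, θ = 852: P(X<1500) ≈ 0.525.
Too low — raise k to concentrate. Iterating converges to k ≈ 6.94.
Then θ = 852/(6.94−1) ≈ 143.

k ≈ 6.94, θ ≈ 143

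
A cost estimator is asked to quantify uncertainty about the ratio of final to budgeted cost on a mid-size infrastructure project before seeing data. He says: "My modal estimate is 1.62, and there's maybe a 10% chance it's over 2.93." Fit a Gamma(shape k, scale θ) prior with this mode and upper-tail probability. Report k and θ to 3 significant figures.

Gamma(k,θ) with k>1 has mode (k−1)θ, so θ = 1.62/(k−1).
Need P(X < 2.93) = 0.9 with θ tied to k this way. Start at k = 2, θ = 1.62: P(X<2.93) ≈ 0.540.
Too low — raise k to concentrate. Iterating converges to k ≈ 6.42.
Then θ = 1.62/(6.42−1) ≈ 0.299.

k ≈ 6.42, θ ≈ 0.299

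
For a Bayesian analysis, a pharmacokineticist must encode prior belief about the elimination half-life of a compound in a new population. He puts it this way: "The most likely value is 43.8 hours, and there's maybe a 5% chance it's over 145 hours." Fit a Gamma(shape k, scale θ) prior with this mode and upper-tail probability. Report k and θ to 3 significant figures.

Gamma(k,θ) with k>1 has mode (k−1)θ, so θ = 43.8/(k−1).
Need P(X < 145) = 0.95 with θ tied to k this way. Start at k = 2, θ = 43.8: P(X<145) ≈ 0.843.
Too low — raise k to concentrate. Iterating converges to k ≈ 2.82.
Then θ = 43.8/(2.82−1) ≈ 24.1.

k ≈ 2.82, θ ≈ 24.1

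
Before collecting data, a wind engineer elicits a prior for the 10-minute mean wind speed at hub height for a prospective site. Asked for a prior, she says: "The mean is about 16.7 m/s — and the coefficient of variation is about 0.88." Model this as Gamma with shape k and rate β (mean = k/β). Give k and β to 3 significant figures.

k ≈ 1.29, β ≈ 0.0773

For Gamma(k, rate β): mean = k/β, variance = k/β², so CV = 1/√k.
CV = 0.88, hence k = 1/CV² = 1.29.
Then β = k/mean = 1.29/16.7 = 0.0773.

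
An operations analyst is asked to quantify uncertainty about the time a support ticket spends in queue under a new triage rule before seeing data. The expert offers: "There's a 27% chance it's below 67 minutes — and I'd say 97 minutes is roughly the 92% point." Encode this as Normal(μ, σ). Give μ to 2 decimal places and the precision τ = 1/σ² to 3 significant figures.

For Normal(μ,σ), the p-quantile is μ + z_p·σ. Here z_{0.27} = -0.6128, z_{0.92} = 1.405.
So 67 = μ − 0.6128σ and 97 = μ + 1.405σ.
Subtracting: σ = (97 − 67)/(1.405 − (-0.6128)) = 14.87.
Then μ = 67 − (-0.6128)·14.87 = 76.11.
Precision τ = 1/σ² = 1/14.87² = 0.00452.

μ = 76.11, τ = 0.00452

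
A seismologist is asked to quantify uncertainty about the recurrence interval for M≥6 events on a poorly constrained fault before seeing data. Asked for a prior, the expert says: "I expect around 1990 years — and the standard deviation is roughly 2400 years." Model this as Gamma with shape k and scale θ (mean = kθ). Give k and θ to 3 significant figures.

k ≈ 0.688, θ ≈ 2890

For Gamma(k, scale θ): mean = kθ, variance = kθ², so CV = 1/√k.
CV = SD/mean = 2400/1990 = 1.206, hence k = 1/CV² = 0.688.
Then θ = mean/k = 1990/0.688 = 2890.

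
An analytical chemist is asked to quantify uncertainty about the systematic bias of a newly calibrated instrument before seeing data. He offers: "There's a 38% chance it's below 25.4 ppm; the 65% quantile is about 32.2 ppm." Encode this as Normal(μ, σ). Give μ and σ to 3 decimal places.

The p-quantile of Normal(μ,σ) is μ + z_p·σ, with z_{0.38} = -0.3055 and z_{0.65} = 0.3853.
Eliminate σ: μ = (z₂·x₁ − z₁·x₂)/(z₂ − z₁) = (0.3853·25.4 − (-0.3055)·32.2)/0.6908 = 28.407.
Then σ = (x₂ − x₁)/(z₂ − z₁) = (32.2 − 25.4)/0.6908 = 9.844.

μ = 28.407, σ = 9.844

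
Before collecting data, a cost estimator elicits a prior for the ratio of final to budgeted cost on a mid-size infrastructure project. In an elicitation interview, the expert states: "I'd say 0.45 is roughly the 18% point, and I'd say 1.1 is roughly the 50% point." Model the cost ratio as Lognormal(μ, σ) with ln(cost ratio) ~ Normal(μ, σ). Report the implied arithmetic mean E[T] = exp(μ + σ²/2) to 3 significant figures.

E[T] ≈ 1.77

If T ~ Lognormal(μ,σ) then ln T ~ Normal(μ,σ), so the p-quantile of ln T is μ + z_p·σ.
ln(0.45) = -0.7985 and ln(1.1) = 0.09531; z_{0.18} = -0.9154, z_{0.5} = 0.
σ = (0.09531 − -0.7985)/(0 − (-0.9154)) = 0.976.
μ = -0.7985 − (-0.9154)·0.976 = 0.095.
E[T] = exp(μ + σ²/2) = exp(0.095 + 0.4767) = 1.77.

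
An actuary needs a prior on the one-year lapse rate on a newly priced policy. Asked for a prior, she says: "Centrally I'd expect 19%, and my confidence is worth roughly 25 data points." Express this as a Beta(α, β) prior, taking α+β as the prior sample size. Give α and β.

α = 4.75, β = 20.25

Under the effective-sample-size interpretation, Beta(α, β) has prior mean α/(α+β) and prior sample size α+β.
So α+β = 25 and α/(α+β) = 0.19, giving α = 0.19·25 = 4.75 and β = 25 − 4.75 = 20.25.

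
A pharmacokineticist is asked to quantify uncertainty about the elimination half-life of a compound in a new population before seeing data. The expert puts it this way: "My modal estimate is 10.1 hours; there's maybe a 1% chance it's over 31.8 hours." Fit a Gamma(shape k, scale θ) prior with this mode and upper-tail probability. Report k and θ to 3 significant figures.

Gamma(k,θ) with k>1 has mode (k−1)θ, so θ = 10.1/(k−1).
Need P(X < 31.8) = 0.99 with θ tied to k this way. Start at k = 2, θ = 10.1: P(X<31.8) ≈ 0.822.
Too low — raise k to concentrate. Iterating converges to k ≈ 4.38.
Then θ = 10.1/(4.38−1) ≈ 2.99.

k ≈ 4.38, θ ≈ 2.99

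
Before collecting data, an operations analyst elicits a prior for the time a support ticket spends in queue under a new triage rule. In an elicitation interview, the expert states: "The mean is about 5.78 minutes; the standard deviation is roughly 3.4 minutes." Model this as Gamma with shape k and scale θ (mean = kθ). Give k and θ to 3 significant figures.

For Gamma(k, scale θ): mean = kθ, variance = kθ², so CV = 1/√k.
CV = SD/mean = 3.4/5.78 = 0.5882, hence k = 1/CV² = 2.89.
Then θ = mean/k = 5.78/2.89 = 2.

k ≈ 2.89, θ ≈ 2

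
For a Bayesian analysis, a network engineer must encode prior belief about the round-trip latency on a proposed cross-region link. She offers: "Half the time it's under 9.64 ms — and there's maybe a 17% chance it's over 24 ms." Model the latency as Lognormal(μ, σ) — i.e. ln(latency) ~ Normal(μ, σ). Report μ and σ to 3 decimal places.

μ ≈ 2.266, σ ≈ 0.956

If T ~ Lognormal(μ,σ) then ln T ~ Normal(μ,σ), so the p-quantile of ln T is μ + z_p·σ.
ln(9.64) = 2.266 and ln(24) = 3.178; z_{0.5} = 0, z_{0.83} = 0.9542.
σ = (3.178 − 2.266)/(0.9542 − (0)) = 0.956.
μ = 2.266 − (0)·0.956 = 2.266.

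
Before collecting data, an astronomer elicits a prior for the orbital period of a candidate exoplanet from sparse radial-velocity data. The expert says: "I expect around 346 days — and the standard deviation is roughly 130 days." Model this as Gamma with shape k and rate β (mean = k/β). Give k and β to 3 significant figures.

k ≈ 7.08, β ≈ 0.0205

For Gamma(k, rate β): mean = k/β, variance = k/β², so CV = 1/√k.
CV = SD/mean = 130/346 = 0.3757, hence k = 1/CV² = 7.08.
Then β = k/mean = 7.08/346 = 0.0205.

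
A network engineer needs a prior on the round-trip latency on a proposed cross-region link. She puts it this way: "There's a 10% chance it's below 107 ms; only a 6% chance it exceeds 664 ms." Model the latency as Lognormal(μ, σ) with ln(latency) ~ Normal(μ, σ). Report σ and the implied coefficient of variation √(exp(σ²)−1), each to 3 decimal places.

If T ~ Lognormal(μ,σ) then ln T ~ Normal(μ,σ), so the p-quantile of ln T is μ + z_p·σ.
ln(107) = 4.673 and ln(664) = 6.498; z_{0.1} = -1.282, z_{0.94} = 1.555.
σ = (6.498 − 4.673)/(1.555 − (-1.282)) = 0.644.
μ = 4.673 − (-1.282)·0.644 = 5.498.
CV = √(exp(σ²)−1) = √(exp(0.4142)−1) = 0.716.

σ ≈ 0.644, CV ≈ 0.716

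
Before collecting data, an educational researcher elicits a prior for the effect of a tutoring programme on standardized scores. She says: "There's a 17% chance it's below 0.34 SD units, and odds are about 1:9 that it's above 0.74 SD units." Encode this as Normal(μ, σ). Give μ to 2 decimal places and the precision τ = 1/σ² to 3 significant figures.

μ = 0.51, τ = 31.2

The p-quantile of Normal(μ,σ) is μ + z_p·σ, with z_{0.17} = -0.9542 and z_{0.9} = 1.282.
Eliminate σ: μ = (z₂·x₁ − z₁·x₂)/(z₂ − z₁) = (1.282·0.34 − (-0.9542)·0.74)/2.236 = 0.51.
Then σ = (x₂ − x₁)/(z₂ − z₁) = (0.74 − 0.34)/2.236 = 0.18.
Precision τ = 1/σ² = 1/0.1789² = 31.2.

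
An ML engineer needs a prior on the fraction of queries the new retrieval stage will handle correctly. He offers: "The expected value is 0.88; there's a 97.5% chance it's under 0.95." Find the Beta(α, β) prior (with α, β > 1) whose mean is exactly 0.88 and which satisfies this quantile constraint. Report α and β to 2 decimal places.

With mean 0.88 fixed, write α = 0.88s, β = 0.12s where s = α+β.
Need P(θ < 0.95) = 0.975 under Beta(0.88s, 0.12s). Normal approximation: (q−m)/√(m(1−m)/s) ≈ z_{0.975} = 1.96, so s ≈ 0.88·0.12·(1.96)²/(0.95−0.88)² = 82.8.
At s = 82.8: P(θ<0.95) ≈ 0.992. Adjusting to match 0.975 gives s ≈ 57.22.
So α = 0.88·57.22 ≈ 50.35, β = 0.12·57.22 ≈ 6.87.

α ≈ 50.35, β ≈ 6.87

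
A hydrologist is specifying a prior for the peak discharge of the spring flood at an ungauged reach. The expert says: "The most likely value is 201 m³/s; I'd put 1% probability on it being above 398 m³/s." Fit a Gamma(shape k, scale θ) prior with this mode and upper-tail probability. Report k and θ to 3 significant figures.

Gamma(k,θ) with k>1 has mode (k−1)θ, so θ = 201/(k−1).
Need P(X < 398) = 0.99 with θ tied to k this way. Start at k = 2, θ = 201: P(X<398) ≈ 0.589.
Too low — raise k to concentrate. Iterating converges to k ≈ 11.5.
Then θ = 201/(11.5−1) ≈ 19.1.

k ≈ 11.5, θ ≈ 19.1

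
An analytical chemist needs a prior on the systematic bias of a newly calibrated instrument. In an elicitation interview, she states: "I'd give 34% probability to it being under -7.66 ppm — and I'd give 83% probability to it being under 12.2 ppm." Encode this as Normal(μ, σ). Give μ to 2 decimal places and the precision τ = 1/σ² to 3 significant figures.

The p-quantile of Normal(μ,σ) is μ + z_p·σ, with z_{0.34} = -0.4125 and z_{0.83} = 0.9542.
Eliminate σ: μ = (z₂·x₁ − z₁·x₂)/(z₂ − z₁) = (0.9542·-7.66 − (-0.4125)·12.2)/1.367 = -1.67.
Then σ = (x₂ − x₁)/(z₂ − z₁) = (12.2 − -7.66)/1.367 = 14.53.
Precision τ = 1/σ² = 1/14.53² = 0.00474.

μ = -1.67, τ = 0.00474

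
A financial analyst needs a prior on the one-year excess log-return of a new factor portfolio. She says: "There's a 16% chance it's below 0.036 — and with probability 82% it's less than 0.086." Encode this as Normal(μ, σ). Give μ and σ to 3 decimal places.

μ = 0.062, σ = 0.026

For Normal(μ,σ), the p-quantile is μ + z_p·σ. Here z_{0.16} = -0.9945, z_{0.82} = 0.9154.
So 0.036 = μ − 0.9945σ and 0.086 = μ + 0.9154σ.
Subtracting: σ = (0.086 − 0.036)/(0.9154 − (-0.9945)) = 0.026.
Then μ = 0.036 − (-0.9945)·0.026 = 0.062.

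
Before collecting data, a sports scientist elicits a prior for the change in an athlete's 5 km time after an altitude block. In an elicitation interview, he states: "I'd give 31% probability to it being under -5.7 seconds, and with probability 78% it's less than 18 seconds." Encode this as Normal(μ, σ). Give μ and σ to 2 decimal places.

For Normal(μ,σ), the p-quantile is μ + z_p·σ. Here z_{0.31} = -0.4959, z_{0.78} = 0.7722.
So -5.7 = μ − 0.4959σ and 18 = μ + 0.7722σ.
Subtracting: σ = (18 − -5.7)/(0.7722 − (-0.4959)) = 18.69.
Then μ = -5.7 − (-0.4959)·18.69 = 3.57.

μ = 3.57, σ = 18.69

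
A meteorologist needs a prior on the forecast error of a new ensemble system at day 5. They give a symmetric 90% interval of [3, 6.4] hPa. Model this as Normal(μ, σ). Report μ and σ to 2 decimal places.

A symmetric 90% interval runs μ ± z·σ with z = 1.645.
Half-width = 1.7, so σ = 1.7/1.645 = 1.03.
μ is the interval midpoint, 4.70.

μ = 4.70, σ = 1.03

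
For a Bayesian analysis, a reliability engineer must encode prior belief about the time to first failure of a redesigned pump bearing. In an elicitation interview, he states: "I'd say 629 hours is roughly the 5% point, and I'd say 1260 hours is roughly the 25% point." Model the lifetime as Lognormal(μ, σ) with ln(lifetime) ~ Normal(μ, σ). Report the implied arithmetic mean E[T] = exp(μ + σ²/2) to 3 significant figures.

If T ~ Lognormal(μ,σ) then ln T ~ Normal(μ,σ), so the p-quantile of ln T is μ + z_p·σ.
ln(629) = 6.444 and ln(1260) = 7.139; z_{0.05} = -1.645, z_{0.25} = -0.6745.
σ = (7.139 − 6.444)/(-0.6745 − (-1.645)) = 0.716.
μ = 6.444 − (-1.645)·0.716 = 7.622.
E[T] = exp(μ + σ²/2) = exp(7.622 + 0.2563) = 2640 hours.

E[T] ≈ 2640 hours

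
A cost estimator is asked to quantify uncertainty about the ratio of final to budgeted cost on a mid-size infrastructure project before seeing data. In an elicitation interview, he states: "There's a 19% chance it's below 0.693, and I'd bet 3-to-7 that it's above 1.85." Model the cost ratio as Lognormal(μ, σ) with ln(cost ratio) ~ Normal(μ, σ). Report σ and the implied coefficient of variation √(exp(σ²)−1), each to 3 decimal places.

σ ≈ 0.700, CV ≈ 0.795

If T ~ Lognormal(μ,σ) then ln T ~ Normal(μ,σ), so the p-quantile of ln T is μ + z_p·σ.
ln(0.693) = -0.3667 and ln(1.85) = 0.6152; z_{0.19} = -0.8779, z_{0.7} = 0.5244.
σ = (0.6152 − -0.3667)/(0.5244 − (-0.8779)) = 0.700.
μ = -0.3667 − (-0.8779)·0.700 = 0.248.
CV = √(exp(σ²)−1) = √(exp(0.4903)−1) = 0.795.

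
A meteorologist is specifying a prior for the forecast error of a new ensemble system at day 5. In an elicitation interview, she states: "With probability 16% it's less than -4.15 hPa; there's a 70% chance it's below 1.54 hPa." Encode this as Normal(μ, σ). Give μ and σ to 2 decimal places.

For Normal(μ,σ), the p-quantile is μ + z_p·σ. Here z_{0.16} = -0.9945, z_{0.7} = 0.5244.
So -4.15 = μ − 0.9945σ and 1.54 = μ + 0.5244σ.
Subtracting: σ = (1.54 − -4.15)/(0.5244 − (-0.9945)) = 3.75.
Then μ = -4.15 − (-0.9945)·3.75 = -0.42.

μ = -0.42, σ = 3.75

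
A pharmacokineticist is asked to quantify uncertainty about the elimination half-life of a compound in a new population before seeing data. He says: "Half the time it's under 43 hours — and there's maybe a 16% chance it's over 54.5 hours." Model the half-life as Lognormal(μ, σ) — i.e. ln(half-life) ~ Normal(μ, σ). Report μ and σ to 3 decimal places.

μ ≈ 3.761, σ ≈ 0.238

If T ~ Lognormal(μ,σ) then ln T ~ Normal(μ,σ), so the p-quantile of ln T is μ + z_p·σ.
ln(43) = 3.761 and ln(54.5) = 3.998; z_{0.5} = 0, z_{0.84} = 0.9945.
σ = (3.998 − 3.761)/(0.9945 − (0)) = 0.238.
μ = 3.761 − (0)·0.238 = 3.761.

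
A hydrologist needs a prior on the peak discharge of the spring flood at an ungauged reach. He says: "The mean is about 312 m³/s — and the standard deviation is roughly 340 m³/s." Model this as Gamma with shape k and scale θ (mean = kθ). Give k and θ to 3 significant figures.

For Gamma(k, scale θ): mean = kθ, variance = kθ², so CV = 1/√k.
CV = SD/mean = 340/312 = 1.09, hence k = 1/CV² = 0.842.
Then θ = mean/k = 312/0.842 = 371.

k ≈ 0.842, θ ≈ 371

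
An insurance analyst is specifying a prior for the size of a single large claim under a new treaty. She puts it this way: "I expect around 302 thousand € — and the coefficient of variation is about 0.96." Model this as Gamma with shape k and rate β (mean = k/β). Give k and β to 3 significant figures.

k ≈ 1.09, β ≈ 0.00359

For Gamma(k, rate β): mean = k/β, variance = k/β², so CV = 1/√k.
CV = 0.96, hence k = 1/CV² = 1.09.
Then β = k/mean = 1.09/302 = 0.00359.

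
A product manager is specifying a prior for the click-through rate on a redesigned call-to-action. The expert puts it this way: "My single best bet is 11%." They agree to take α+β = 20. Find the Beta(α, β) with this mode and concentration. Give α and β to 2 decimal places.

α = 2.98, β = 17.02

For α,β > 1 the Beta mode is (α−1)/(α+β−2). With α+β = 20, the mode is (α−1)/18.
Set (α−1)/18 = 0.11 → α = 1 + 0.11·18 = 2.98.
β = 20 − α = 17.02.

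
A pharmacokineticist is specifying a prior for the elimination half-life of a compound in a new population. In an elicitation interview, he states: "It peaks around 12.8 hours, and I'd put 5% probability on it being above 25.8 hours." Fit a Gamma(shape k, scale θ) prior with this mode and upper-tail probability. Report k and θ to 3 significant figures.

Gamma(k,θ) with k>1 has mode (k−1)θ, so θ = 12.8/(k−1).
Need P(X < 25.8) = 0.95 with θ tied to k this way. Start at k = 2, θ = 12.8: P(X<25.8) ≈ 0.598.
Too low — raise k to concentrate. Iterating converges to k ≈ 6.64.
Then θ = 12.8/(6.64−1) ≈ 2.27.

k ≈ 6.64, θ ≈ 2.27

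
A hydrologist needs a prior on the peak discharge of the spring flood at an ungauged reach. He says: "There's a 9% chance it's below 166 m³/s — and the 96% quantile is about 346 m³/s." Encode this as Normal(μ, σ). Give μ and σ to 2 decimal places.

The p-quantile of Normal(μ,σ) is μ + z_p·σ, with z_{0.09} = -1.341 and z_{0.96} = 1.751.
Eliminate σ: μ = (z₂·x₁ − z₁·x₂)/(z₂ − z₁) = (1.751·166 − (-1.341)·346)/3.091 = 244.07.
Then σ = (x₂ − x₁)/(z₂ − z₁) = (346 − 166)/3.091 = 58.23.

μ = 244.07, σ = 58.23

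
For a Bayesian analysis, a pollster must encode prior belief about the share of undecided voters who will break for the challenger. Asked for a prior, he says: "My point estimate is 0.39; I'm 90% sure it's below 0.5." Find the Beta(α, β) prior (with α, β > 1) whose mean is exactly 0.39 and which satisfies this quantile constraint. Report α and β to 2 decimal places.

α ≈ 12.79, β ≈ 20.00

With mean 0.39 fixed, write α = 0.39s, β = 0.61s where s = α+β.
Need P(θ < 0.5) = 0.9 under Beta(0.39s, 0.61s). Normal approximation: (q−m)/√(m(1−m)/s) ≈ z_{0.9} = 1.28, so s ≈ 0.39·0.61·(1.28)²/(0.5−0.39)² = 32.3.
At s = 32.3: P(θ<0.5) ≈ 0.898. Adjusting to match 0.9 gives s ≈ 32.79.
So α = 0.39·32.79 ≈ 12.79, β = 0.61·32.79 ≈ 20.00.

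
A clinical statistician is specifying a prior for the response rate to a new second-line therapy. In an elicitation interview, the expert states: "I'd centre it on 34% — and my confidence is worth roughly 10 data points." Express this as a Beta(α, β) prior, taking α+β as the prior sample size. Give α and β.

α = 3.4, β = 6.6

Under the effective-sample-size interpretation, Beta(α, β) has prior mean α/(α+β) and prior sample size α+β.
So α+β = 10 and α/(α+β) = 0.34, giving α = 0.34·10 = 3.4 and β = 10 − 3.4 = 6.6.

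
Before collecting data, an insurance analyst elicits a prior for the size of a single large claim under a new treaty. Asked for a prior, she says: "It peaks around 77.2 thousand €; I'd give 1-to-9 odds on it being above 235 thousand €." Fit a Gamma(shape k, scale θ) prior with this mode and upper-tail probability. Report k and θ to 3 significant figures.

k ≈ 2.53, θ ≈ 50.4

Gamma(k,θ) with k>1 has mode (k−1)θ, so θ = 77.2/(k−1).
Need P(X < 235) = 0.9 with θ tied to k this way. Start at k = 2, θ = 77.2: P(X<235) ≈ 0.807.
Too low — raise k to concentrate. Iterating converges to k ≈ 2.53.
Then θ = 77.2/(2.53−1) ≈ 50.4.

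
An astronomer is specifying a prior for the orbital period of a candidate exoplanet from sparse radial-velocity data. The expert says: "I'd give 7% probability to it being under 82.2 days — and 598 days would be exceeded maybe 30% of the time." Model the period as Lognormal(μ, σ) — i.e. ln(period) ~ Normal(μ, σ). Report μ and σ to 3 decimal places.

If T ~ Lognormal(μ,σ) then ln T ~ Normal(μ,σ), so the p-quantile of ln T is μ + z_p·σ.
ln(82.2) = 4.409 and ln(598) = 6.394; z_{0.07} = -1.476, z_{0.7} = 0.5244.
σ = (6.394 − 4.409)/(0.5244 − (-1.476)) = 0.992.
μ = 4.409 − (-1.476)·0.992 = 5.873.

μ ≈ 5.873, σ ≈ 0.992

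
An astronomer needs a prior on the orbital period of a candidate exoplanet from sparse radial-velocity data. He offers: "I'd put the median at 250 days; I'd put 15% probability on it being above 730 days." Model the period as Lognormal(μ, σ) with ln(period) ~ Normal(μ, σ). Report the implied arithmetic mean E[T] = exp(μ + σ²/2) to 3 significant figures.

If T ~ Lognormal(μ,σ) then ln T ~ Normal(μ,σ), so the p-quantile of ln T is μ + z_p·σ.
ln(250) = 5.521 and ln(730) = 6.593; z_{0.5} = 0, z_{0.85} = 1.036.
σ = (6.593 − 5.521)/(1.036 − (0)) = 1.034.
μ = 5.521 − (0)·1.034 = 5.521.
E[T] = exp(μ + σ²/2) = exp(5.521 + 0.5345) = 427 days.

E[T] ≈ 427 days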